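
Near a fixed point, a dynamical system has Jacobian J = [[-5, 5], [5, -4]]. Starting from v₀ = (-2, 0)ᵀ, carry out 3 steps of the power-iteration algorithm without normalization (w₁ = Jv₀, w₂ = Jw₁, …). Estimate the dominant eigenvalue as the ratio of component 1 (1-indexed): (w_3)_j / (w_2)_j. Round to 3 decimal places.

w1 = Jv₀ = ((-5)·(-2) + 5·0; 5·(-2) + (-4)·0) = (10, -10)
w2 = Jw1 = ((-5)·10 + 5·(-10); 5·10 + (-4)·(-10)) = (-100, 90)
w3 = Jw2 = (950, -860)
Ratio at component: 950 / -100 = -9.500

-9.500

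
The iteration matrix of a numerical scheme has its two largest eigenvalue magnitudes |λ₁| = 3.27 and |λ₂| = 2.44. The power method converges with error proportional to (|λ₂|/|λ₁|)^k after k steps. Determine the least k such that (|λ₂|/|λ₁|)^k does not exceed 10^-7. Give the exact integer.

|λ₂/λ₁| = 2.44/3.27 = 0.74618
Need k ≥ ln(10^-7) / ln(0.74618) = -16.1181 / -0.2928 ≈ 55.050
Smallest integer k satisfying the bound: 56

56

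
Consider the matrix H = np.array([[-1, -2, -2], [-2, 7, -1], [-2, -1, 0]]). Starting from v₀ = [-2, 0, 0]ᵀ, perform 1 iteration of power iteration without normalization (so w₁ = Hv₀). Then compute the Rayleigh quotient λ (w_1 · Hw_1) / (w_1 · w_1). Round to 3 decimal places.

w1 = Hv₀ = ((-1)·(-2) + (-2)·0 + (-2)·0; (-2)·(-2) + 7·0 + (-1)·0; (-2)·(-2) + (-1)·0 + 0·0) = (2, 4, 4)
Hw1 = (-18, 20, -8)
w1·Hw1 = 2·(-18) + 4·20 + 4·(-8) = 12; w1·w1 = 2·2 + 4·4 + 4·4 = 36
λ ≈ 12/36 = 0.333

λ ≈ 0.333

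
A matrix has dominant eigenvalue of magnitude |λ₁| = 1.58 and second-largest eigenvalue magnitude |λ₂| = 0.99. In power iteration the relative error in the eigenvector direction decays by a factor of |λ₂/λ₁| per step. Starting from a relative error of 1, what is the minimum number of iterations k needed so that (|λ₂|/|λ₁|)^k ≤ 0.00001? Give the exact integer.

25

|λ₂/λ₁| = 0.99/1.58 = 0.62658
Need k ≥ ln(0.00001) / ln(0.62658) = -11.5129 / -0.4675 ≈ 24.628
Smallest integer k satisfying the bound: 25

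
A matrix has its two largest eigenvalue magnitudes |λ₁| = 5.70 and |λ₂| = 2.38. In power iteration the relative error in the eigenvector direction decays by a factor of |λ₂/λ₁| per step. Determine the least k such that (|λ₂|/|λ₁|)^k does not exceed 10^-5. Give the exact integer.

14

|λ₂/λ₁| = 2.38/5.70 = 0.41754
Need k ≥ ln(10^-5) / ln(0.41754) = -11.5129 / -0.8734 ≈ 13.182
Smallest integer k satisfying the bound: 14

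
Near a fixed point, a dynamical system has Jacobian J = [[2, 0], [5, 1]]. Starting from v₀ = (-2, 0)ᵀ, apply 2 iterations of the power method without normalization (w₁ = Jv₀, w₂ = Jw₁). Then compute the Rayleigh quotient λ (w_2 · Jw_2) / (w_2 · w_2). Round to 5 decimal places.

2.31120

w1 = Jv₀ = (2·(-2) + 0·0; 5·(-2) + 1·0) = (-4, -10)
w2 = Jw1 = (2·(-4) + 0·(-10); 5·(-4) + 1·(-10)) = (-8, -30)
Jw2 = (-16, -70)
w2·Jw2 = (-8)·(-16) + (-30)·(-70) = 2228; w2·w2 = (-8)·(-8) + (-30)·(-30) = 964
λ ≈ 2228/964 = 2.31120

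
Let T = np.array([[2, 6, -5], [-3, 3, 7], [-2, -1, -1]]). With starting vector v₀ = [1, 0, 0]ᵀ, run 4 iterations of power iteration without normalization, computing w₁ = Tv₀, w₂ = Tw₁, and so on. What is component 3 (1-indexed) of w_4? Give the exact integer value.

406

w1 = Tv₀ = (2·1 + 6·0 + (-5)·0; (-3)·1 + 3·0 + 7·0; (-2)·1 + (-1)·0 + (-1)·0) = (2, -3, -2)
w2 = Tw1 = (2·2 + 6·(-3) + (-5)·(-2); (-3)·2 + 3·(-3) + 7·(-2); (-2)·2 + (-1)·(-3) + (-1)·(-2)) = (-4, -29, 1)
w3 = Tw2 = (-187, -68, 36)
w4 = Tw3 = (-962, 609, 406)
The requested component of w4 is 406.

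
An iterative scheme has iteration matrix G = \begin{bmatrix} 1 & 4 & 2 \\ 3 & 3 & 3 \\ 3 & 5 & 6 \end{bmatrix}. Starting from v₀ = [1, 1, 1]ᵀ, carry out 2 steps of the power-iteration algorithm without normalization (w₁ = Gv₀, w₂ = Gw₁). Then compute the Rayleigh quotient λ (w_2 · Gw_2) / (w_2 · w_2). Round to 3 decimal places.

λ ≈ 10.390

w1 = Gv₀ = (1·1 + 4·1 + 2·1; 3·1 + 3·1 + 3·1; 3·1 + 5·1 + 6·1) = (7, 9, 14)
w2 = Gw1 = (1·7 + 4·9 + 2·14; 3·7 + 3·9 + 3·14; 3·7 + 5·9 + 6·14) = (71, 90, 150)
Gw2 = (731, 933, 1563)
w2·Gw2 = 71·731 + 90·933 + 150·1563 = 370321; w2·w2 = 71·71 + 90·90 + 150·150 = 35641
λ ≈ 370321/35641 = 10.390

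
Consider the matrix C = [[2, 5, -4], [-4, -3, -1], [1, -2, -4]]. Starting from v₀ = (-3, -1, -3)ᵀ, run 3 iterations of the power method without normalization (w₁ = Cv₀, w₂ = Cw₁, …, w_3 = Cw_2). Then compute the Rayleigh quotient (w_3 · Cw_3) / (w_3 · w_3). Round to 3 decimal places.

λ ≈ -4.755

w1 = Cv₀ = (2·(-3) + 5·(-1) + (-4)·(-3); (-4)·(-3) + (-3)·(-1) + (-1)·(-3); 1·(-3) + (-2)·(-1) + (-4)·(-3)) = (1, 18, 11)
w2 = Cw1 = (2·1 + 5·18 + (-4)·11; (-4)·1 + (-3)·18 + (-1)·11; 1·1 + (-2)·18 + (-4)·11) = (48, -69, -79)
w3 = Cw2 = (67, 94, 502)
Cw3 = (-1404, -1052, -2129)
w3·Cw3 = 67·(-1404) + 94·(-1052) + 502·(-2129) = -1261714; w3·w3 = 67·67 + 94·94 + 502·502 = 265329
λ ≈ -1261714/265329 = -4.755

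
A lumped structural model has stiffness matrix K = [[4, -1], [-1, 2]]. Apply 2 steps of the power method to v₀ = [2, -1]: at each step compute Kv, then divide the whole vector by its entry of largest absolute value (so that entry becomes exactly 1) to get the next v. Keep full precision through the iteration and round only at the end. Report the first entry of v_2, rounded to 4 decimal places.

1.0000

Kv0 = (9.00000, -4.00000); divide by 9.00000 → v1 = (1.00000, -0.44444)
Kv1 = (4.44444, -1.88889); divide by 4.44444 → v2 = (1.00000, -0.42500)
Requested entry of v2: 40/40 = 1.0000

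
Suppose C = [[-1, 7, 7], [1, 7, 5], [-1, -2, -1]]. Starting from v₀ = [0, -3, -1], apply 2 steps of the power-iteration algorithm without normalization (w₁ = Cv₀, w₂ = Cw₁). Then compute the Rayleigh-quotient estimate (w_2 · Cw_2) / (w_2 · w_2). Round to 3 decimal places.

w1 = Cv₀ = (-28, -26, 7)
w2 = Cw1 = (-105, -175, 73)
Cw2 = (-609, -965, 382)
w2·Cw2 = (-105)·(-609) + (-175)·(-965) + 73·382 = 260706; w2·w2 = (-105)·(-105) + (-175)·(-175) + 73·73 = 46979
λ ≈ 260706/46979 = 5.549

5.549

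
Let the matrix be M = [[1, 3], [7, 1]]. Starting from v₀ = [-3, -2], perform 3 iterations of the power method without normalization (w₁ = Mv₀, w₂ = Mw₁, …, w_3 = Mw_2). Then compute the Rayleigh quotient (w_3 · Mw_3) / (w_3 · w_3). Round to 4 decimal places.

w1 = Mv₀ = (-9, -23)
w2 = Mw1 = (-78, -86)
w3 = Mw2 = (-336, -632)
Mw3 = (-2232, -2984)
w3·Mw3 = (-336)·(-2232) + (-632)·(-2984) = 2635840; w3·w3 = (-336)·(-336) + (-632)·(-632) = 512320
λ ≈ 2635840/512320 = 5.1449

5.1449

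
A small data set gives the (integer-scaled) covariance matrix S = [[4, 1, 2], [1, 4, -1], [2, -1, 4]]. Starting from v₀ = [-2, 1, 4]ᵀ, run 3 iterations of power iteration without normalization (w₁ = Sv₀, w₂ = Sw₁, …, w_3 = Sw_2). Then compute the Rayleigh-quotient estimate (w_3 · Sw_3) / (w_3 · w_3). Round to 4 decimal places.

5.8452

w1 = Sv₀ = (4·(-2) + 1·1 + 2·4; 1·(-2) + 4·1 + (-1)·4; 2·(-2) + (-1)·1 + 4·4) = (1, -2, 11)
w2 = Sw1 = (4·1 + 1·(-2) + 2·11; 1·1 + 4·(-2) + (-1)·11; 2·1 + (-1)·(-2) + 4·11) = (24, -18, 48)
w3 = Sw2 = (174, -96, 258)
Sw3 = (1116, -468, 1476)
w3·Sw3 = 174·1116 + (-96)·(-468) + 258·1476 = 619920; w3·w3 = 174·174 + (-96)·(-96) + 258·258 = 106056
λ ≈ 619920/106056 = 5.8452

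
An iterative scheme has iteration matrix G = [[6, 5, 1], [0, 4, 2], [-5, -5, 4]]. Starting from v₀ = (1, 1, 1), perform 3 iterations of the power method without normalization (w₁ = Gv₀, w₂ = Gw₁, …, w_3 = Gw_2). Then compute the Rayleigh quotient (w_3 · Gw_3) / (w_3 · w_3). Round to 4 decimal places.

5.2468

w1 = Gv₀ = (6·1 + 5·1 + 1·1; 0·1 + 4·1 + 2·1; (-5)·1 + (-5)·1 + 4·1) = (12, 6, -6)
w2 = Gw1 = (6·12 + 5·6 + 1·(-6); 0·12 + 4·6 + 2·(-6); (-5)·12 + (-5)·6 + 4·(-6)) = (96, 12, -114)
w3 = Gw2 = (522, -180, -996)
Gw3 = (1236, -2712, -5694)
w3·Gw3 = 522·1236 + (-180)·(-2712) + (-996)·(-5694) = 6804576; w3·w3 = 522·522 + (-180)·(-180) + (-996)·(-996) = 1296900
λ ≈ 6804576/1296900 = 5.2468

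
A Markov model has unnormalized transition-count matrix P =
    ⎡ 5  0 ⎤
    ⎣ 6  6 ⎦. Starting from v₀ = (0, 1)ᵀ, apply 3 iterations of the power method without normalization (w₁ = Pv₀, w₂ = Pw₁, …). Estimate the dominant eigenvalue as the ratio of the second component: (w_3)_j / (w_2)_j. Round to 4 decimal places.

w1 = Pv₀ = (0, 6)
w2 = Pw1 = (0, 36)
w3 = Pw2 = (0, 216)
Ratio at component: 216 / 36 = 6.0000

λ ≈ 6.0000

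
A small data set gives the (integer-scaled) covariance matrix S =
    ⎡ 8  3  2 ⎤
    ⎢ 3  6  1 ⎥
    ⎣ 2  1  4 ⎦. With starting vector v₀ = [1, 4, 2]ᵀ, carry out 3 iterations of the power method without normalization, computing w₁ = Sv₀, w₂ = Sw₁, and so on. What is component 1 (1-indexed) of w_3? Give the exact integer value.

w1 = Sv₀ = (8·1 + 3·4 + 2·2; 3·1 + 6·4 + 1·2; 2·1 + 1·4 + 4·2) = (24, 29, 14)
w2 = Sw1 = (8·24 + 3·29 + 2·14; 3·24 + 6·29 + 1·14; 2·24 + 1·29 + 4·14) = (307, 260, 133)
w3 = Sw2 = (3502, 2614, 1406)
The requested component of w3 is 3502.

3502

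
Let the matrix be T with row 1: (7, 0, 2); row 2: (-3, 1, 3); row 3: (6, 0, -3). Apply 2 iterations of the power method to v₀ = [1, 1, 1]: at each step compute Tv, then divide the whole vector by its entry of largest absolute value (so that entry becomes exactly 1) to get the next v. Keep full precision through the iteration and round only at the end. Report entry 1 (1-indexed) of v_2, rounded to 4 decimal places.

Tv0 = (9.00000, 1.00000, 3.00000); divide by 9.00000 → v1 = (1.00000, 0.11111, 0.33333)
Tv1 = (7.66667, -1.88889, 5.00000); divide by 7.66667 → v2 = (1.00000, -0.24638, 0.65217)
Requested entry of v2: 69/69 = 1.0000

1.0000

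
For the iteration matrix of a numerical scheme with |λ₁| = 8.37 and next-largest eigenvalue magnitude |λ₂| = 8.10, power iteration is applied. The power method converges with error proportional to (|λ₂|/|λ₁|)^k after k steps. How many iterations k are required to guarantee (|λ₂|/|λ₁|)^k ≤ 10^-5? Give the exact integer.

352

|λ₂/λ₁| = 8.10/8.37 = 0.96774
Need k ≥ ln(10^-5) / ln(0.96774) = -11.5129 / -0.0328 ≈ 351.113
Smallest integer k satisfying the bound: 352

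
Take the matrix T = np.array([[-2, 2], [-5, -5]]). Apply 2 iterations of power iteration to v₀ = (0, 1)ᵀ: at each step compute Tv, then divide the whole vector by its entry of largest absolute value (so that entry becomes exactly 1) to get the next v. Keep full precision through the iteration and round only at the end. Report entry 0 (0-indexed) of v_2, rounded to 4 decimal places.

Tv0 = (2.00000, -5.00000); divide by -5.00000 → v1 = (-0.40000, 1.00000)
Tv1 = (2.80000, -3.00000); divide by -3.00000 → v2 = (-0.93333, 1.00000)
Requested entry of v2: -14/15 = -0.9333

-0.9333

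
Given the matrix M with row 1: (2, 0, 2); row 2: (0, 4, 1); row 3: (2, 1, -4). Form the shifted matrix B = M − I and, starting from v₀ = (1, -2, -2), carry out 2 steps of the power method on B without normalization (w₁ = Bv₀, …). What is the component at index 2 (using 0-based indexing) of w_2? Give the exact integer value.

B = M − I has rows (1, 0, 2); (0, 3, 1); (2, 1, -5)
w1 = Bv₀ = (-3, -8, 10)
w2 = Bw1 = (17, -14, -64)
Requested component of w2: -64

-64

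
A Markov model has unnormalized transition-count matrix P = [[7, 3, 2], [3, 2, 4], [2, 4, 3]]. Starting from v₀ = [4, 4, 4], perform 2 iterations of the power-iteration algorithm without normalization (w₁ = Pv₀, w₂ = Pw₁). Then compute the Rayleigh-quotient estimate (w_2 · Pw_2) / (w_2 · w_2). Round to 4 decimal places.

w1 = Pv₀ = (48, 36, 36)
w2 = Pw1 = (516, 360, 348)
Pw2 = (5388, 3660, 3516)
w2·Pw2 = 516·5388 + 360·3660 + 348·3516 = 5321376; w2·w2 = 516·516 + 360·360 + 348·348 = 516960
λ ≈ 5321376/516960 = 10.2936

10.2936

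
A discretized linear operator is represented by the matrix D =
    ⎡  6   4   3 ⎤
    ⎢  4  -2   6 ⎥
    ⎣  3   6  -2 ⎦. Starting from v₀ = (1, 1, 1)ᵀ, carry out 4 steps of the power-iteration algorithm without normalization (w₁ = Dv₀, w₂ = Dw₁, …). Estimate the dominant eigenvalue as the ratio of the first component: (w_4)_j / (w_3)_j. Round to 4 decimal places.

λ ≈ 10.0767

w1 = Dv₀ = (6·1 + 4·1 + 3·1; 4·1 + (-2)·1 + 6·1; 3·1 + 6·1 + (-2)·1) = (13, 8, 7)
w2 = Dw1 = (6·13 + 4·8 + 3·7; 4·13 + (-2)·8 + 6·7; 3·13 + 6·8 + (-2)·7) = (131, 78, 73)
w3 = Dw2 = (1317, 806, 715)
w4 = Dw3 = (13271, 7946, 7357)
Ratio at component: 13271 / 1317 = 10.0767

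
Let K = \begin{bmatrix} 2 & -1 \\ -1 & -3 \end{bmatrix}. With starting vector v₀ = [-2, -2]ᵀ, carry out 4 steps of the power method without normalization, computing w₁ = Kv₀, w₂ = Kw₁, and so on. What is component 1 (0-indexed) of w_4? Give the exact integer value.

-232

w1 = Kv₀ = (2·(-2) + (-1)·(-2); (-1)·(-2) + (-3)·(-2)) = (-2, 8)
w2 = Kw1 = (2·(-2) + (-1)·8; (-1)·(-2) + (-3)·8) = (-12, -22)
w3 = Kw2 = (-2, 78)
w4 = Kw3 = (-82, -232)
The requested component of w4 is -232.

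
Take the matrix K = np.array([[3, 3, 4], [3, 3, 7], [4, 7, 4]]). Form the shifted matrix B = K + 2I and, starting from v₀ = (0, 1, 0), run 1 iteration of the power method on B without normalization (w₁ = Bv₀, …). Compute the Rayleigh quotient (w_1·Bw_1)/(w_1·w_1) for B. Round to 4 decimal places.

μ ≈ 14.6024

B = K + 2I has rows (5, 3, 4); (3, 5, 7); (4, 7, 6)
w1 = Bv₀ = (5·0 + 3·1 + 4·0; 3·0 + 5·1 + 7·0; 4·0 + 7·1 + 6·0) = (3, 5, 7)
Bw1 = (58, 83, 89)
w1·Bw1 = 1212; w1·w1 = 83; μ ≈ 1212/83 = 14.6024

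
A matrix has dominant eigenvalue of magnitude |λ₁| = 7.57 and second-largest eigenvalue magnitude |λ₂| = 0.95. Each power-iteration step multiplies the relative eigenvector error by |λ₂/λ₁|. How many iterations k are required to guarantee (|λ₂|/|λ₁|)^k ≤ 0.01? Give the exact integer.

|λ₂/λ₁| = 0.95/7.57 = 0.12550
Need k ≥ ln(0.01) / ln(0.12550) = -4.6052 / -2.0755 ≈ 2.219
Smallest integer k satisfying the bound: 3

3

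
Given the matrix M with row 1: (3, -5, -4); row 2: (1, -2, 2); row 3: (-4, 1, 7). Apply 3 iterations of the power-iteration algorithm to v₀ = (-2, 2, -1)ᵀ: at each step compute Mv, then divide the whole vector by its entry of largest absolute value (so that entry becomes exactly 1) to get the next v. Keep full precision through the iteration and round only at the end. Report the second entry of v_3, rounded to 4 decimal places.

0.2004

Mv0 = (-12.00000, -8.00000, 3.00000); divide by -12.00000 → v1 = (1.00000, 0.66667, -0.25000)
Mv1 = (0.66667, -0.83333, -5.08333); divide by -5.08333 → v2 = (-0.13115, 0.16393, 1.00000)
Mv2 = (-5.21311, 1.54098, 7.68852); divide by 7.68852 → v3 = (-0.67804, 0.20043, 1.00000)
Requested entry of v3: 94/469 = 0.2004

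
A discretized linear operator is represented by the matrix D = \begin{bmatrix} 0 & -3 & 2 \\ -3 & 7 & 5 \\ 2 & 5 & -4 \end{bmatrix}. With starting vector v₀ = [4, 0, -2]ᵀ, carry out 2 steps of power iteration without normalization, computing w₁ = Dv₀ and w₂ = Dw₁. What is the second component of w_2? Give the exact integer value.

-62

w1 = Dv₀ = (-4, -22, 16)
w2 = Dw1 = (98, -62, -182)
The requested component of w2 is -62.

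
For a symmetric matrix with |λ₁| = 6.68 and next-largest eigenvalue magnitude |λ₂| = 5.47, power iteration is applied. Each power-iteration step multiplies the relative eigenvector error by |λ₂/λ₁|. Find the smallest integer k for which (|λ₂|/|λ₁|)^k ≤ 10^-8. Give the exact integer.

|λ₂/λ₁| = 5.47/6.68 = 0.81886
Need k ≥ ln(10^-8) / ln(0.81886) = -18.4207 / -0.1998 ≈ 92.177
Smallest integer k satisfying the bound: 93

93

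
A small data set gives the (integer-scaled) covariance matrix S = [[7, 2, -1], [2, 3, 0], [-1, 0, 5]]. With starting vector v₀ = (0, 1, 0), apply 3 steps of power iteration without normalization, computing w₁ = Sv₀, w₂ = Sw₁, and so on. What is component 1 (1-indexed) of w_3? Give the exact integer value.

w1 = Sv₀ = (7·0 + 2·1 + (-1)·0; 2·0 + 3·1 + 0·0; (-1)·0 + 0·1 + 5·0) = (2, 3, 0)
w2 = Sw1 = (7·2 + 2·3 + (-1)·0; 2·2 + 3·3 + 0·0; (-1)·2 + 0·3 + 5·0) = (20, 13, -2)
w3 = Sw2 = (168, 79, -30)
The requested component of w3 is 168.

168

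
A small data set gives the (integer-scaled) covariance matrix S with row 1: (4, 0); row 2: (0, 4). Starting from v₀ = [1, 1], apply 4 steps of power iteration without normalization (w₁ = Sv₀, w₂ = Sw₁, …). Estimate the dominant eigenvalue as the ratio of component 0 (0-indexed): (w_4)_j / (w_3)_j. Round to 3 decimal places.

4.000

w1 = Sv₀ = (4·1 + 0·1; 0·1 + 4·1) = (4, 4)
w2 = Sw1 = (4·4 + 0·4; 0·4 + 4·4) = (16, 16)
w3 = Sw2 = (64, 64)
w4 = Sw3 = (256, 256)
Ratio at component: 256 / 64 = 4.000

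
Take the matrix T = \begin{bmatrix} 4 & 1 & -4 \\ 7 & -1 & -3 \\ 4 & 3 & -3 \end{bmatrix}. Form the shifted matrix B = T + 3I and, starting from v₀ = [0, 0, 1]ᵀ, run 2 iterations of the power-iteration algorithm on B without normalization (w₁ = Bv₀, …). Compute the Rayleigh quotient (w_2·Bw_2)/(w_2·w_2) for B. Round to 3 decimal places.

B = T + 3I has rows (7, 1, -4); (7, 2, -3); (4, 3, 0)
w1 = Bv₀ = (7·0 + 1·0 + (-4)·1; 7·0 + 2·0 + (-3)·1; 4·0 + 3·0 + 0·1) = (-4, -3, 0)
w2 = Bw1 = (7·(-4) + 1·(-3) + (-4)·0; 7·(-4) + 2·(-3) + (-3)·0; 4·(-4) + 3·(-3) + 0·0) = (-31, -34, -25)
Bw2 = (-151, -210, -226)
w2·Bw2 = 17471; w2·w2 = 2742; μ ≈ 17471/2742 = 6.372

μ ≈ 6.372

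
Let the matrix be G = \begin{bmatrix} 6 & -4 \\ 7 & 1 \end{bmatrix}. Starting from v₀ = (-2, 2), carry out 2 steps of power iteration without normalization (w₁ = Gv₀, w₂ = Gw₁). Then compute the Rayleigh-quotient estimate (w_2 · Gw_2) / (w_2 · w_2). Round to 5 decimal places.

3.07692

w1 = Gv₀ = (-20, -12)
w2 = Gw1 = (-72, -152)
Gw2 = (176, -656)
w2·Gw2 = (-72)·176 + (-152)·(-656) = 87040; w2·w2 = (-72)·(-72) + (-152)·(-152) = 28288
λ ≈ 87040/28288 = 3.07692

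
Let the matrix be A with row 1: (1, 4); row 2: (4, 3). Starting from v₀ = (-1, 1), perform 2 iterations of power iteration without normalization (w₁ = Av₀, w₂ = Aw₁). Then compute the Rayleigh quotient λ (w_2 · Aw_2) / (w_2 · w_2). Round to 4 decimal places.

λ ≈ 2.0976

w1 = Av₀ = (1·(-1) + 4·1; 4·(-1) + 3·1) = (3, -1)
w2 = Aw1 = (1·3 + 4·(-1); 4·3 + 3·(-1)) = (-1, 9)
Aw2 = (35, 23)
w2·Aw2 = (-1)·35 + 9·23 = 172; w2·w2 = (-1)·(-1) + 9·9 = 82
λ ≈ 172/82 = 2.0976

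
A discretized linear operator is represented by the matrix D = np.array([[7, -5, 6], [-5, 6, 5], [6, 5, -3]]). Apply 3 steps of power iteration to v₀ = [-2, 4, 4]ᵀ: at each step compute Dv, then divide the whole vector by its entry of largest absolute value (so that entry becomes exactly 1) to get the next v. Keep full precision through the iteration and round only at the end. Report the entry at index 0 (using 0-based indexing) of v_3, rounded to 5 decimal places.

-0.59082

Dv0 = (-10.000000, 54.000000, -4.000000); divide by 54.000000 → v1 = (-0.185185, 1.000000, -0.074074)
Dv1 = (-6.740741, 6.555556, 4.111111); divide by -6.740741 → v2 = (1.000000, -0.972527, -0.609890)
Dv2 = (8.203297, -13.884615, 2.967033); divide by -13.884615 → v3 = (-0.590819, 1.000000, -0.213692)
Requested entry of v3: -2986/5054 = -0.59082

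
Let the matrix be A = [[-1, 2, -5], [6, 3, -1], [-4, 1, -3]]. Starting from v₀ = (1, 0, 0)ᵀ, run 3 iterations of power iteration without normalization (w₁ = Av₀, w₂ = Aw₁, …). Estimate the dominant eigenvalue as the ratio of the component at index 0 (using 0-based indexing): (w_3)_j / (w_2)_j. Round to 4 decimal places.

w1 = Av₀ = (-1, 6, -4)
w2 = Aw1 = (33, 16, 22)
w3 = Aw2 = (-111, 224, -182)
Ratio at component: -111 / 33 = -3.3636

-3.3636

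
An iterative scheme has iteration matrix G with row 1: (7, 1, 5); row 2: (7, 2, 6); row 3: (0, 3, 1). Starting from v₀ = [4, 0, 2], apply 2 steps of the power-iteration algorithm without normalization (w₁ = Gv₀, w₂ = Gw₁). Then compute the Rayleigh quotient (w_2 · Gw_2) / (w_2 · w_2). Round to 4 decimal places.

10.1319

w1 = Gv₀ = (7·4 + 1·0 + 5·2; 7·4 + 2·0 + 6·2; 0·4 + 3·0 + 1·2) = (38, 40, 2)
w2 = Gw1 = (7·38 + 1·40 + 5·2; 7·38 + 2·40 + 6·2; 0·38 + 3·40 + 1·2) = (316, 358, 122)
Gw2 = (3180, 3660, 1196)
w2·Gw2 = 316·3180 + 358·3660 + 122·1196 = 2461072; w2·w2 = 316·316 + 358·358 + 122·122 = 242904
λ ≈ 2461072/242904 = 10.1319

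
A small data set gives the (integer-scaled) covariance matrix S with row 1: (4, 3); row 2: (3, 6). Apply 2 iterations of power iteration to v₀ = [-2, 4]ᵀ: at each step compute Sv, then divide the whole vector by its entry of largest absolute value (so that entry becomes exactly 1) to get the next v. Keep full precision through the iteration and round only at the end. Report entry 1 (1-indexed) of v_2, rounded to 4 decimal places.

Sv0 = (4.00000, 18.00000); divide by 18.00000 → v1 = (0.22222, 1.00000)
Sv1 = (3.88889, 6.66667); divide by 6.66667 → v2 = (0.58333, 1.00000)
Requested entry of v2: 70/120 = 0.5833

0.5833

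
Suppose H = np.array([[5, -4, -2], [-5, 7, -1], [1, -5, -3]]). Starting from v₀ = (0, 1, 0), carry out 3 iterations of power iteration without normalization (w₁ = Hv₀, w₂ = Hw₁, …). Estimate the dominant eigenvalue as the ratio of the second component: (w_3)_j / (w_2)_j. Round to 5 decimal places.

λ ≈ 9.89189

w1 = Hv₀ = (5·0 + (-4)·1 + (-2)·0; (-5)·0 + 7·1 + (-1)·0; 1·0 + (-5)·1 + (-3)·0) = (-4, 7, -5)
w2 = Hw1 = (5·(-4) + (-4)·7 + (-2)·(-5); (-5)·(-4) + 7·7 + (-1)·(-5); 1·(-4) + (-5)·7 + (-3)·(-5)) = (-38, 74, -24)
w3 = Hw2 = (-438, 732, -336)
Ratio at component: 732 / 74 = 9.89189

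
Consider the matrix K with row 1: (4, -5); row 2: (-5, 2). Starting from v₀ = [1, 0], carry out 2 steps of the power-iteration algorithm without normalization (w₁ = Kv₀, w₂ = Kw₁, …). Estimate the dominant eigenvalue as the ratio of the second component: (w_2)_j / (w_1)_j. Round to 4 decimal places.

w1 = Kv₀ = (4, -5)
w2 = Kw1 = (41, -30)
Ratio at component: -30 / -5 = 6.0000

6.0000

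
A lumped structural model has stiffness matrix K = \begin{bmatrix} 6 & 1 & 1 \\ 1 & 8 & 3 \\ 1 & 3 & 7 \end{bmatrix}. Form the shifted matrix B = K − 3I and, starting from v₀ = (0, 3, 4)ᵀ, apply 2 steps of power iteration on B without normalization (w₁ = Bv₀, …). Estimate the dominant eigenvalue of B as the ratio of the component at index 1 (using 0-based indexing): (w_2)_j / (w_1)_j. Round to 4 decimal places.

B = K − 3I has rows (3, 1, 1); (1, 5, 3); (1, 3, 4)
w1 = Bv₀ = (3·0 + 1·3 + 1·4; 1·0 + 5·3 + 3·4; 1·0 + 3·3 + 4·4) = (7, 27, 25)
w2 = Bw1 = (3·7 + 1·27 + 1·25; 1·7 + 5·27 + 3·25; 1·7 + 3·27 + 4·25) = (73, 217, 188)
Ratio: 217/27 = 8.0370

8.0370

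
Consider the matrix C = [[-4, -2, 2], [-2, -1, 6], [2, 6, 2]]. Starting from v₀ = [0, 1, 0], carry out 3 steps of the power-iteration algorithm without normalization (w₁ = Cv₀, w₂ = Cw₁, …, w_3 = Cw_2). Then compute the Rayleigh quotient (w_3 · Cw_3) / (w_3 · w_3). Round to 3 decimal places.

λ ≈ -3.720

w1 = Cv₀ = ((-4)·0 + (-2)·1 + 2·0; (-2)·0 + (-1)·1 + 6·0; 2·0 + 6·1 + 2·0) = (-2, -1, 6)
w2 = Cw1 = ((-4)·(-2) + (-2)·(-1) + 2·6; (-2)·(-2) + (-1)·(-1) + 6·6; 2·(-2) + 6·(-1) + 2·6) = (22, 41, 2)
w3 = Cw2 = (-166, -73, 294)
Cw3 = (1398, 2169, -182)
w3·Cw3 = (-166)·1398 + (-73)·2169 + 294·(-182) = -443913; w3·w3 = (-166)·(-166) + (-73)·(-73) + 294·294 = 119321
λ ≈ -443913/119321 = -3.720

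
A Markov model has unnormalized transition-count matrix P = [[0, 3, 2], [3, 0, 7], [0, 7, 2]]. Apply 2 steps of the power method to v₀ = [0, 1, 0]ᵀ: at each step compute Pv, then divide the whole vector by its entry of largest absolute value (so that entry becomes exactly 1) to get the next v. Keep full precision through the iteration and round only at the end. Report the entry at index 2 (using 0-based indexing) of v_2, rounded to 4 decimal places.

0.2414

Pv0 = (3.00000, 0.00000, 7.00000); divide by 7.00000 → v1 = (0.42857, 0.00000, 1.00000)
Pv1 = (2.00000, 8.28571, 2.00000); divide by 8.28571 → v2 = (0.24138, 1.00000, 0.24138)
Requested entry of v2: 14/58 = 0.2414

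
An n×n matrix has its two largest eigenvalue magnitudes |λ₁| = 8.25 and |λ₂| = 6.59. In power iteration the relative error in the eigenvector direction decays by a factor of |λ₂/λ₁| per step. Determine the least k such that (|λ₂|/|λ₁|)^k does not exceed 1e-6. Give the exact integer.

62

|λ₂/λ₁| = 6.59/8.25 = 0.79879
Need k ≥ ln(1e-6) / ln(0.79879) = -13.8155 / -0.2247 ≈ 61.495
Smallest integer k satisfying the bound: 62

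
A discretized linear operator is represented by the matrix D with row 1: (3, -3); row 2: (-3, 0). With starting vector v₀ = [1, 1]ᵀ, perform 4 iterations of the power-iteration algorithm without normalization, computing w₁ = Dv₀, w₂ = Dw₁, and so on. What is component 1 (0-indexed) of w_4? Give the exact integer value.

w1 = Dv₀ = (0, -3)
w2 = Dw1 = (9, 0)
w3 = Dw2 = (27, -27)
w4 = Dw3 = (162, -81)
The requested component of w4 is -81.

-81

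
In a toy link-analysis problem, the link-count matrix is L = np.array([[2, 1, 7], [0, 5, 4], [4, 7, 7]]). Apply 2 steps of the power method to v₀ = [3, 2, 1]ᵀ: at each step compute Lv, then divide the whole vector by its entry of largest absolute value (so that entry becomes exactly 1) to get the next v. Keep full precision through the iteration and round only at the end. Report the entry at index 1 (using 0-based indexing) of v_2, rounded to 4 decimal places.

0.5193

Lv0 = (15.00000, 14.00000, 33.00000); divide by 33.00000 → v1 = (0.45455, 0.42424, 1.00000)
Lv1 = (8.33333, 6.12121, 11.78788); divide by 11.78788 → v2 = (0.70694, 0.51928, 1.00000)
Requested entry of v2: 202/389 = 0.5193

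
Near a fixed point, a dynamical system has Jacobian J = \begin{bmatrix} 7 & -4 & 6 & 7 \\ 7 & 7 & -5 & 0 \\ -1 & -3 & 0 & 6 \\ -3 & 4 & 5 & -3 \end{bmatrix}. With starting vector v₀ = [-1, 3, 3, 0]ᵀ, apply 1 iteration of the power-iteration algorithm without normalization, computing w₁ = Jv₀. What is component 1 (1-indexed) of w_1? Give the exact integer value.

-1

w1 = Jv₀ = (-1, -1, -8, 30)
The requested component of w1 is -1.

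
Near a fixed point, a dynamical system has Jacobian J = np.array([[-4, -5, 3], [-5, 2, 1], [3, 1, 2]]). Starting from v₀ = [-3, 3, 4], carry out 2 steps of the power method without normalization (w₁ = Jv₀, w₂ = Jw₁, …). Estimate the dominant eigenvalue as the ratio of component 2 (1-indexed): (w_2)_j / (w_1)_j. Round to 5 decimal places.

w1 = Jv₀ = (9, 25, 2)
w2 = Jw1 = (-155, 7, 56)
Ratio at component: 7 / 25 = 0.28000

0.28000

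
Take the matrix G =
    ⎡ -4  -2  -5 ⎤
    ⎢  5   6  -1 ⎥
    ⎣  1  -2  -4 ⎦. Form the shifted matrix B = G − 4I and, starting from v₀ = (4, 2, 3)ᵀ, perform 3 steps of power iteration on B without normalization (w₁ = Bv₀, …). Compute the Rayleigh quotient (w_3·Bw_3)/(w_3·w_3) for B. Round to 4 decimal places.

-7.2241

B = G − 4I has rows (-8, -2, -5); (5, 2, -1); (1, -2, -8)
w1 = Bv₀ = (-51, 21, -24)
w2 = Bw1 = (486, -189, 99)
w3 = Bw2 = (-4005, 1953, 72)
Bw3 = (27774, -16191, -8487)
w3·Bw3 = -143466957; w3·w3 = 19859418; μ ≈ -143466957/19859418 = -7.2241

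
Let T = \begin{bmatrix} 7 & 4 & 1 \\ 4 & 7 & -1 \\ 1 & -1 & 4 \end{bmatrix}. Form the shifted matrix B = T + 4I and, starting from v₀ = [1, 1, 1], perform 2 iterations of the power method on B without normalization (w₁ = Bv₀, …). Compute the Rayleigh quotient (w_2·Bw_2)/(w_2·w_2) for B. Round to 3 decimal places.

μ ≈ 14.716

B = T + 4I has rows (11, 4, 1); (4, 11, -1); (1, -1, 8)
w1 = Bv₀ = (11·1 + 4·1 + 1·1; 4·1 + 11·1 + (-1)·1; 1·1 + (-1)·1 + 8·1) = (16, 14, 8)
w2 = Bw1 = (11·16 + 4·14 + 1·8; 4·16 + 11·14 + (-1)·8; 1·16 + (-1)·14 + 8·8) = (240, 210, 66)
Bw2 = (3546, 3204, 558)
w2·Bw2 = 1560708; w2·w2 = 106056; μ ≈ 1560708/106056 = 14.716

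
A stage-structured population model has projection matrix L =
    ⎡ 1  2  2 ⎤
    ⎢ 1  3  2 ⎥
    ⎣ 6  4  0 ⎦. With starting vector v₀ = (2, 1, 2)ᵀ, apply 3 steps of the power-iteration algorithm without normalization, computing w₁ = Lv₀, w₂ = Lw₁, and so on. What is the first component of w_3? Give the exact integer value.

360

w1 = Lv₀ = (8, 9, 16)
w2 = Lw1 = (58, 67, 84)
w3 = Lw2 = (360, 427, 616)
The requested component of w3 is 360.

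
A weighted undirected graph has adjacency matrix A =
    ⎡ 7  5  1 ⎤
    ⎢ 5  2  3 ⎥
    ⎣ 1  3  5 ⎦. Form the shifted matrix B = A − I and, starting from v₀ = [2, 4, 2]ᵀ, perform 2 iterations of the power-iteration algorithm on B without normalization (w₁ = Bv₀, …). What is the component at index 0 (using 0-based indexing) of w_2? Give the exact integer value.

B = A − I has rows (6, 5, 1); (5, 1, 3); (1, 3, 4)
w1 = Bv₀ = (6·2 + 5·4 + 1·2; 5·2 + 1·4 + 3·2; 1·2 + 3·4 + 4·2) = (34, 20, 22)
w2 = Bw1 = (6·34 + 5·20 + 1·22; 5·34 + 1·20 + 3·22; 1·34 + 3·20 + 4·22) = (326, 256, 182)
Requested component of w2: 326

326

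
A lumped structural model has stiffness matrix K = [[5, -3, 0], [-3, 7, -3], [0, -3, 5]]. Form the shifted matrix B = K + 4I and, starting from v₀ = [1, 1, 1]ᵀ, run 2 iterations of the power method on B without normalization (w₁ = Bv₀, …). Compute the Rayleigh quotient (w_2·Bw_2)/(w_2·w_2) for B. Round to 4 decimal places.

6.5992

B = K + 4I has rows (9, -3, 0); (-3, 11, -3); (0, -3, 9)
w1 = Bv₀ = (9·1 + (-3)·1 + 0·1; (-3)·1 + 11·1 + (-3)·1; 0·1 + (-3)·1 + 9·1) = (6, 5, 6)
w2 = Bw1 = (9·6 + (-3)·5 + 0·6; (-3)·6 + 11·5 + (-3)·6; 0·6 + (-3)·5 + 9·6) = (39, 19, 39)
Bw2 = (294, -25, 294)
w2·Bw2 = 22457; w2·w2 = 3403; μ ≈ 22457/3403 = 6.5992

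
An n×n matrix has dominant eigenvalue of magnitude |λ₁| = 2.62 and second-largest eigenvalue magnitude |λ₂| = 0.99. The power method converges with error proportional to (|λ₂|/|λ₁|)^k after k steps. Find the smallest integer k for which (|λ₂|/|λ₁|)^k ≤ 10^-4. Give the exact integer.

|λ₂/λ₁| = 0.99/2.62 = 0.37786
Need k ≥ ln(10^-4) / ln(0.37786) = -9.2103 / -0.9732 ≈ 9.464
Smallest integer k satisfying the bound: 10

10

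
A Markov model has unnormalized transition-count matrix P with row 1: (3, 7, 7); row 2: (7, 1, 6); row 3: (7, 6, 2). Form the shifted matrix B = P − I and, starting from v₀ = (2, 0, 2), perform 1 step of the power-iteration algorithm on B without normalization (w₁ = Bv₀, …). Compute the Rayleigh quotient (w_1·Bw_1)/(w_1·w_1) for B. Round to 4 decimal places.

B = P − I has rows (2, 7, 7); (7, 0, 6); (7, 6, 1)
w1 = Bv₀ = (18, 26, 16)
Bw1 = (330, 222, 298)
w1·Bw1 = 16480; w1·w1 = 1256; μ ≈ 16480/1256 = 13.1210

13.1210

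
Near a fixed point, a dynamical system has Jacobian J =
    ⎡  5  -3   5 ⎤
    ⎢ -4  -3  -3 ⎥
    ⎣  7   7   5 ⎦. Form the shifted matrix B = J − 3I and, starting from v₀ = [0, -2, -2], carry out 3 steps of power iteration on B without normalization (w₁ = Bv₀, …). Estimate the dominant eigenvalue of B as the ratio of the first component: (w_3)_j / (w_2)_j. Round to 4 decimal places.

-0.7895

B = J − 3I has rows (2, -3, 5); (-4, -6, -3); (7, 7, 2)
w1 = Bv₀ = (2·0 + (-3)·(-2) + 5·(-2); (-4)·0 + (-6)·(-2) + (-3)·(-2); 7·0 + 7·(-2) + 2·(-2)) = (-4, 18, -18)
w2 = Bw1 = (2·(-4) + (-3)·18 + 5·(-18); (-4)·(-4) + (-6)·18 + (-3)·(-18); 7·(-4) + 7·18 + 2·(-18)) = (-152, -38, 62)
w3 = Bw2 = (120, 650, -1206)
Ratio: 120/-152 = -0.7895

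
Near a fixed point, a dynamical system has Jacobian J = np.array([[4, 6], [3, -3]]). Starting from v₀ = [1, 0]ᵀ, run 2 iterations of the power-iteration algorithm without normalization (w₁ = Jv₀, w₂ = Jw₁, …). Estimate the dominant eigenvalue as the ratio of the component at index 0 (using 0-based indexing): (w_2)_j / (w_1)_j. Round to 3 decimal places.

8.500

w1 = Jv₀ = (4·1 + 6·0; 3·1 + (-3)·0) = (4, 3)
w2 = Jw1 = (4·4 + 6·3; 3·4 + (-3)·3) = (34, 3)
Ratio at component: 34 / 4 = 8.500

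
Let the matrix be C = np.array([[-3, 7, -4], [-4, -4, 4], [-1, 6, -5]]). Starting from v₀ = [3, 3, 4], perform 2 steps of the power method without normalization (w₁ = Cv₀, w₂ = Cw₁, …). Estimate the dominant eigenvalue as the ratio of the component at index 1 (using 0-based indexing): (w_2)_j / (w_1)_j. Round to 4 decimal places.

w1 = Cv₀ = (-4, -8, -5)
w2 = Cw1 = (-24, 28, -19)
Ratio at component: 28 / -8 = -3.5000

λ ≈ -3.5000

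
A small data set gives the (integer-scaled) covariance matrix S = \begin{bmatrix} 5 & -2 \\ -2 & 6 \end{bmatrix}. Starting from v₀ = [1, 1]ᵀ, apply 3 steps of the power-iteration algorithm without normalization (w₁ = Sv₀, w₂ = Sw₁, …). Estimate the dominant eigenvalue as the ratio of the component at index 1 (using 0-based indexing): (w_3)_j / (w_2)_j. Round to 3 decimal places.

w1 = Sv₀ = (5·1 + (-2)·1; (-2)·1 + 6·1) = (3, 4)
w2 = Sw1 = (5·3 + (-2)·4; (-2)·3 + 6·4) = (7, 18)
w3 = Sw2 = (-1, 94)
Ratio at component: 94 / 18 = 5.222

λ ≈ 5.222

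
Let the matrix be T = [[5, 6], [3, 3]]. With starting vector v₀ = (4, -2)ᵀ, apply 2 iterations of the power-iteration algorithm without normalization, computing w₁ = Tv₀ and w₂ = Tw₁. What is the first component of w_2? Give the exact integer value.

w1 = Tv₀ = (5·4 + 6·(-2); 3·4 + 3·(-2)) = (8, 6)
w2 = Tw1 = (5·8 + 6·6; 3·8 + 3·6) = (76, 42)
The requested component of w2 is 76.

76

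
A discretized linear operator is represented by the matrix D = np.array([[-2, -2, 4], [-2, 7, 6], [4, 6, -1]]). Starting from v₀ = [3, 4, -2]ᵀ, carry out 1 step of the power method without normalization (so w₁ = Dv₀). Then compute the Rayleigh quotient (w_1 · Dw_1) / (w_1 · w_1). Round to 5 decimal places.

-1.45957

w1 = Dv₀ = (-22, 10, 38)
Dw1 = (176, 342, -66)
w1·Dw1 = (-22)·176 + 10·342 + 38·(-66) = -2960; w1·w1 = (-22)·(-22) + 10·10 + 38·38 = 2028
λ ≈ -2960/2028 = -1.45957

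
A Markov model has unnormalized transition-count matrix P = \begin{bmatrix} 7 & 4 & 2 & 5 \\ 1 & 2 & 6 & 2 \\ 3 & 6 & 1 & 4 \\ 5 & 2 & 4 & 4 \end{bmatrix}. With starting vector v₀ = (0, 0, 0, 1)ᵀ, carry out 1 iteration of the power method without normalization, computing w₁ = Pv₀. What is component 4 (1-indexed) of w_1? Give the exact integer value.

w1 = Pv₀ = (5, 2, 4, 4)
The requested component of w1 is 4.

4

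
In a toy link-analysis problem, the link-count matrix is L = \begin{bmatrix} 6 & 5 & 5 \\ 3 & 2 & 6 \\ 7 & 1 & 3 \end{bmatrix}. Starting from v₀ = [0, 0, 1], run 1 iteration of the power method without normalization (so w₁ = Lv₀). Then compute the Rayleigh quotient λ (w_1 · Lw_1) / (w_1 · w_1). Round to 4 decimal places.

11.3571

w1 = Lv₀ = (6·0 + 5·0 + 5·1; 3·0 + 2·0 + 6·1; 7·0 + 1·0 + 3·1) = (5, 6, 3)
Lw1 = (75, 45, 50)
w1·Lw1 = 5·75 + 6·45 + 3·50 = 795; w1·w1 = 5·5 + 6·6 + 3·3 = 70
λ ≈ 795/70 = 11.3571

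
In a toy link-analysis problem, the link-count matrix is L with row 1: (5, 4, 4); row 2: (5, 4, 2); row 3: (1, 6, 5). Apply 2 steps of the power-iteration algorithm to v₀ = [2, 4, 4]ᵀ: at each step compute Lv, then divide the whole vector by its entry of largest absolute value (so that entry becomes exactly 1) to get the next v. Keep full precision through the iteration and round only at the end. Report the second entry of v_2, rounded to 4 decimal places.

0.8264

Lv0 = (42.00000, 34.00000, 46.00000); divide by 46.00000 → v1 = (0.91304, 0.73913, 1.00000)
Lv1 = (11.52174, 9.52174, 10.34783); divide by 11.52174 → v2 = (1.00000, 0.82642, 0.89811)
Requested entry of v2: 438/530 = 0.8264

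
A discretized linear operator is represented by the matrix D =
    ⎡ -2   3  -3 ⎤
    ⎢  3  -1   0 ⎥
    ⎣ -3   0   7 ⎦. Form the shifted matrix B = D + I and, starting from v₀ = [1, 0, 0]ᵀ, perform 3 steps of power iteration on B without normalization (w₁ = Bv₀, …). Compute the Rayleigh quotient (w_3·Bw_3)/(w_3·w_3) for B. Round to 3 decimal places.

μ ≈ 8.403

B = D + I has rows (-1, 3, -3); (3, 0, 0); (-3, 0, 8)
w1 = Bv₀ = (-1, 3, -3)
w2 = Bw1 = (19, -3, -21)
w3 = Bw2 = (35, 57, -225)
Bw3 = (811, 105, -1905)
w3·Bw3 = 462995; w3·w3 = 55099; μ ≈ 462995/55099 = 8.403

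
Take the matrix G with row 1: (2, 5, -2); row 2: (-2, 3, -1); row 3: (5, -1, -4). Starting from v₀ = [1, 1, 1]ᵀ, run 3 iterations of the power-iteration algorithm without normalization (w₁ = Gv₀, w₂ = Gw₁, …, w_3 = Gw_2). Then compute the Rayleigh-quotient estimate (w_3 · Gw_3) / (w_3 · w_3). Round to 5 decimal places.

w1 = Gv₀ = (5, 0, 0)
w2 = Gw1 = (10, -10, 25)
w3 = Gw2 = (-80, -75, -40)
Gw3 = (-455, -25, -165)
w3·Gw3 = (-80)·(-455) + (-75)·(-25) + (-40)·(-165) = 44875; w3·w3 = (-80)·(-80) + (-75)·(-75) + (-40)·(-40) = 13625
λ ≈ 44875/13625 = 3.29358

3.29358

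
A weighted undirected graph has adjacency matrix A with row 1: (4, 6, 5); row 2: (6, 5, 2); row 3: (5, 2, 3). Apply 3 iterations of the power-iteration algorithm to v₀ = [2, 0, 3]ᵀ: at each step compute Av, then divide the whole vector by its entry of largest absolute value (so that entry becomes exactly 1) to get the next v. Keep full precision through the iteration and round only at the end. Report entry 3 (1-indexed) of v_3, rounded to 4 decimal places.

Av0 = (23.00000, 18.00000, 19.00000); divide by 23.00000 → v1 = (1.00000, 0.78261, 0.82609)
Av1 = (12.82609, 11.56522, 9.04348); divide by 12.82609 → v2 = (1.00000, 0.90169, 0.70508)
Av2 = (12.93559, 11.91864, 8.91864); divide by 12.93559 → v3 = (1.00000, 0.92138, 0.68947)
Requested entry of v3: 2631/3816 = 0.6895

0.6895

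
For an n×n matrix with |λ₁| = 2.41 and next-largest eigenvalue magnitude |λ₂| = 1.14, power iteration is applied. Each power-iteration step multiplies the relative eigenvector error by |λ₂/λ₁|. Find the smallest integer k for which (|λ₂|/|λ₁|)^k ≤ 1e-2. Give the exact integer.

|λ₂/λ₁| = 1.14/2.41 = 0.47303
Need k ≥ ln(1e-2) / ln(0.47303) = -4.6052 / -0.7486 ≈ 6.152
Smallest integer k satisfying the bound: 7

7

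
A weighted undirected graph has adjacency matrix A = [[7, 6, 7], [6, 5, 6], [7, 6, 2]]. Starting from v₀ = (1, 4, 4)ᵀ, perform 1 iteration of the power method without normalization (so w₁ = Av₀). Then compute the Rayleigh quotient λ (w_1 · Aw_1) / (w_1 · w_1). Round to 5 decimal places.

w1 = Av₀ = (59, 50, 39)
Aw1 = (986, 838, 791)
w1·Aw1 = 59·986 + 50·838 + 39·791 = 130923; w1·w1 = 59·59 + 50·50 + 39·39 = 7502
λ ≈ 130923/7502 = 17.45175

17.45175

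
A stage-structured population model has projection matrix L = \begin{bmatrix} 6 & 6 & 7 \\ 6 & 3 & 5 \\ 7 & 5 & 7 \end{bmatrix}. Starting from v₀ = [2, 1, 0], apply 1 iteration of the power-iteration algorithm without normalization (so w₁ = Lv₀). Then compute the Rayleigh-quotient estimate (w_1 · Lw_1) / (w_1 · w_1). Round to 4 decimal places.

λ ≈ 17.6088

w1 = Lv₀ = (18, 15, 19)
Lw1 = (331, 248, 334)
w1·Lw1 = 18·331 + 15·248 + 19·334 = 16024; w1·w1 = 18·18 + 15·15 + 19·19 = 910
λ ≈ 16024/910 = 17.6088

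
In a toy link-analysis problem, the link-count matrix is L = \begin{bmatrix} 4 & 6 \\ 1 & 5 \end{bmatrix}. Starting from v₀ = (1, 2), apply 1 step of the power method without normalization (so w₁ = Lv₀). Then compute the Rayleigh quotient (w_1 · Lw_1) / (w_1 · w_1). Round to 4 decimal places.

w1 = Lv₀ = (4·1 + 6·2; 1·1 + 5·2) = (16, 11)
Lw1 = (130, 71)
w1·Lw1 = 16·130 + 11·71 = 2861; w1·w1 = 16·16 + 11·11 = 377
λ ≈ 2861/377 = 7.5889

7.5889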